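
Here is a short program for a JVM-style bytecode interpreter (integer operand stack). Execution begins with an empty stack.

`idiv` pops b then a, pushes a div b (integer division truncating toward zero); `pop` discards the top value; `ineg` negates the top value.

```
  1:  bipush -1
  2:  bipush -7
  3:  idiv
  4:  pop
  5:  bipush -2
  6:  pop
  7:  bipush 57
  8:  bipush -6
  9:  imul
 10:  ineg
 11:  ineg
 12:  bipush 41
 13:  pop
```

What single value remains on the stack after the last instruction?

-342

bipush -1  -1
bipush -7  -1 -7
idiv       0
pop        (empty)
bipush -2  -2
pop        (empty)
bipush 57  57
bipush -6  57 -6
imul       -342
ineg       342
ineg       -342
bipush 41  -342 41
pop        -342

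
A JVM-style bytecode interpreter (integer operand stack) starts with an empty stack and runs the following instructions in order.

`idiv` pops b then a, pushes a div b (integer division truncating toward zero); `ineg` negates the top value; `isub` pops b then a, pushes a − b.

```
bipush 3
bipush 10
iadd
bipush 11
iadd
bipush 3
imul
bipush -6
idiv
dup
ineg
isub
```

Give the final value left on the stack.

bipush 3  -> 3
bipush 10 -> 3 10
iadd      -> 13
bipush 11 -> 13 11
iadd      -> 24
bipush 3  -> 24 3
imul      -> 72
bipush -6 -> 72 -6
idiv      -> -12
dup       -> -12 -12
ineg      -> -12 12
isub      -> -24

-24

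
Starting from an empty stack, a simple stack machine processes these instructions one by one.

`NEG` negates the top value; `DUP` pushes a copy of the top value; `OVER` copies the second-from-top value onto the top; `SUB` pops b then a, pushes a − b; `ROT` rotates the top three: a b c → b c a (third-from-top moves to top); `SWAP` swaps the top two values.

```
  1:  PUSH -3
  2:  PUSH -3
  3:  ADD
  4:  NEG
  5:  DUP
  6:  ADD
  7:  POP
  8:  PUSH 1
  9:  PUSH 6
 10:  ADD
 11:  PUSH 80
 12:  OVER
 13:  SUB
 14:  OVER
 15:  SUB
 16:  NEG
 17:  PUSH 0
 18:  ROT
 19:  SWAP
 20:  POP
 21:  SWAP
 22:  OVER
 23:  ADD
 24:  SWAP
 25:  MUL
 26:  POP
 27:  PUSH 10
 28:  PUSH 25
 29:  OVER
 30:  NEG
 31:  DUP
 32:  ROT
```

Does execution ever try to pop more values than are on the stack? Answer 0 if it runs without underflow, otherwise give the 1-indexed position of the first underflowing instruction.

0

PUSH -3 -> [-3]
PUSH -3 -> [-3, -3]
ADD     -> [-6]
NEG     -> [6]
DUP     -> [6, 6]
ADD     -> [12]
POP     -> []
PUSH 1  -> [1]
PUSH 6  -> [1, 6]
ADD     -> [7]
PUSH 80 -> [7, 80]
OVER    -> [7, 80, 7]
SUB     -> [7, 73]
OVER    -> [7, 73, 7]
SUB     -> [7, 66]
NEG     -> [7, -66]
PUSH 0  -> [7, -66, 0]
ROT     -> [-66, 0, 7]
SWAP    -> [-66, 7, 0]
POP     -> [-66, 7]
SWAP    -> [7, -66]
OVER    -> [7, -66, 7]
ADD     -> [7, -59]
SWAP    -> [-59, 7]
MUL     -> [-413]
POP     -> []
PUSH 10 -> [10]
PUSH 25 -> [10, 25]
OVER    -> [10, 25, 10]
NEG     -> [10, 25, -10]
DUP     -> [10, 25, -10, -10]
ROT     -> [10, -10, -10, 25]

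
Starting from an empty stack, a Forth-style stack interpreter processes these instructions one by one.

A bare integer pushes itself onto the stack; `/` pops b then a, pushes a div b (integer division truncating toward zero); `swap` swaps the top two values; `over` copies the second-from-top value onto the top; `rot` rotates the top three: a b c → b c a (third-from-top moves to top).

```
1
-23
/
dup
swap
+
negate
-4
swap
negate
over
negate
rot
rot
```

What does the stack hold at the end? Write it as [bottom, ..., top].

[4, -4, 0]

1      : 1
-23    : 1 -23
/      : 0
dup    : 0 0
swap   : 0 0
+      : 0
negate : 0
-4     : 0 -4
swap   : -4 0
negate : -4 0
over   : -4 0 -4
negate : -4 0 4
rot    : 0 4 -4
rot    : 4 -4 0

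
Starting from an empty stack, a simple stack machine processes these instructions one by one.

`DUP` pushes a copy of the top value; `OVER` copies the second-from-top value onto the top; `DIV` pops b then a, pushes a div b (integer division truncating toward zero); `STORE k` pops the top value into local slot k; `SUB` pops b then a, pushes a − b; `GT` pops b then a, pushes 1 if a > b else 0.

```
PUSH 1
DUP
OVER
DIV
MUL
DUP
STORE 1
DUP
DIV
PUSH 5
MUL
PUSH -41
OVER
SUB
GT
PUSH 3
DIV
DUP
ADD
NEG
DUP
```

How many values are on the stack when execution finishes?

PUSH 1   -> [1]
DUP      -> [1, 1]
OVER     -> [1, 1, 1]
DIV      -> [1, 1]
MUL      -> [1]
DUP      -> [1, 1]
STORE 1  -> [1]
DUP      -> [1, 1]
DIV      -> [1]
PUSH 5   -> [1, 5]
MUL      -> [5]
PUSH -41 -> [5, -41]
OVER     -> [5, -41, 5]
SUB      -> [5, -46]
GT       -> [1]
PUSH 3   -> [1, 3]
DIV      -> [0]
DUP      -> [0, 0]
ADD      -> [0]
NEG      -> [0]
DUP      -> [0, 0]

2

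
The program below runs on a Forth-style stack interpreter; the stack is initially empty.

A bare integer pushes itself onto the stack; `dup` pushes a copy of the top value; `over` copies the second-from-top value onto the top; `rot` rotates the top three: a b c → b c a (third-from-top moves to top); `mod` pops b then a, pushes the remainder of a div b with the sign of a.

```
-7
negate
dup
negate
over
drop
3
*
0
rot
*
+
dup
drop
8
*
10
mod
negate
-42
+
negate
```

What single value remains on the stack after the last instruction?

34

-7     → [-7]
negate → [7]
dup    → [7, 7]
negate → [7, -7]
over   → [7, -7, 7]
drop   → [7, -7]
3      → [7, -7, 3]
*      → [7, -21]
0      → [7, -21, 0]
rot    → [-21, 0, 7]
*      → [-21, 0]
+      → [-21]
dup    → [-21, -21]
drop   → [-21]
8      → [-21, 8]
*      → [-168]
10     → [-168, 10]
mod    → [-8]
negate → [8]
-42    → [8, -42]
+      → [-34]
negate → [34]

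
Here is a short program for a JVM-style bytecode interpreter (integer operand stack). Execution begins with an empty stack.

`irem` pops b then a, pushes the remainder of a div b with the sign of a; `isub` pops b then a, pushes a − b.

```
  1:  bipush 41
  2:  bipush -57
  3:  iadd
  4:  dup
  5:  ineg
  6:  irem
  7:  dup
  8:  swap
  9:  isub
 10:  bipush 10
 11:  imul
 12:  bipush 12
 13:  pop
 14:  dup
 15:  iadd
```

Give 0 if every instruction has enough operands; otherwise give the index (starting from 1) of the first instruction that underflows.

bipush 41  -> 41
bipush -57 -> 41 -57
iadd       -> -16
dup        -> -16 -16
ineg       -> -16 16
irem       -> 0
dup        -> 0 0
swap       -> 0 0
isub       -> 0
bipush 10  -> 0 10
imul       -> 0
bipush 12  -> 0 12
pop        -> 0
dup        -> 0 0
iadd       -> 0

0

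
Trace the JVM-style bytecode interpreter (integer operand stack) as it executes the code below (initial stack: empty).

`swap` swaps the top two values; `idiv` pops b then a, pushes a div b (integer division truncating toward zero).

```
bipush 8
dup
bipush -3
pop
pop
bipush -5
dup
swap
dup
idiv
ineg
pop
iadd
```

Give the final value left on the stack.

3

bipush 8   [8]
dup        [8, 8]
bipush -3  [8, 8, -3]
pop        [8, 8]
pop        [8]
bipush -5  [8, -5]
dup        [8, -5, -5]
swap       [8, -5, -5]
dup        [8, -5, -5, -5]
idiv       [8, -5, 1]
ineg       [8, -5, -1]
pop        [8, -5]
iadd       [3]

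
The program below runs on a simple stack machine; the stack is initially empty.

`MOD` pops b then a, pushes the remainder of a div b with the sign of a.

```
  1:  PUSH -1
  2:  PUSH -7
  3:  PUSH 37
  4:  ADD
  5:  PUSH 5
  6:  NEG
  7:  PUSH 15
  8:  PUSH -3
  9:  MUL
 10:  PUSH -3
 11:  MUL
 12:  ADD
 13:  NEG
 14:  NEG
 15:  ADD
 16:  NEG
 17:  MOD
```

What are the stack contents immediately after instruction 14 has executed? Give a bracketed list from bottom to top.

[-1, 30, 130]

PUSH -1  [-1]
PUSH -7  [-1, -7]
PUSH 37  [-1, -7, 37]
ADD      [-1, 30]
PUSH 5   [-1, 30, 5]
NEG      [-1, 30, -5]
PUSH 15  [-1, 30, -5, 15]
PUSH -3  [-1, 30, -5, 15, -3]
MUL      [-1, 30, -5, -45]
PUSH -3  [-1, 30, -5, -45, -3]
MUL      [-1, 30, -5, 135]
ADD      [-1, 30, 130]
NEG      [-1, 30, -130]
NEG      [-1, 30, 130]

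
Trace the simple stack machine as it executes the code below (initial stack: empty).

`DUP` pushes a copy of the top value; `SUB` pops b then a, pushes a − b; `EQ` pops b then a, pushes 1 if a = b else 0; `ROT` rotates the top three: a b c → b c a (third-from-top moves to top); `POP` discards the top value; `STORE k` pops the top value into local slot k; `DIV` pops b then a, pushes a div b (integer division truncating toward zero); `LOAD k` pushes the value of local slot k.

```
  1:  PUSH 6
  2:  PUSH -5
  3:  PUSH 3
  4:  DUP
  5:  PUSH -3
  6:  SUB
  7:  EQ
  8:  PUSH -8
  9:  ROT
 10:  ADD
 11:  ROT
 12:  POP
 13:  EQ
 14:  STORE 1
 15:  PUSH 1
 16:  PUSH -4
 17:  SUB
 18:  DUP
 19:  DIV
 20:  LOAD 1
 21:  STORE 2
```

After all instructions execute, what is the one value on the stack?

1

PUSH 6  -> [6]
PUSH -5 -> [6, -5]
PUSH 3  -> [6, -5, 3]
DUP     -> [6, -5, 3, 3]
PUSH -3 -> [6, -5, 3, 3, -3]
SUB     -> [6, -5, 3, 6]
EQ      -> [6, -5, 0]
PUSH -8 -> [6, -5, 0, -8]
ROT     -> [6, 0, -8, -5]
ADD     -> [6, 0, -13]
ROT     -> [0, -13, 6]
POP     -> [0, -13]
EQ      -> [0]
STORE 1 -> []
PUSH 1  -> [1]
PUSH -4 -> [1, -4]
SUB     -> [5]
DUP     -> [5, 5]
DIV     -> [1]
LOAD 1  -> [1, 0]
STORE 2 -> [1]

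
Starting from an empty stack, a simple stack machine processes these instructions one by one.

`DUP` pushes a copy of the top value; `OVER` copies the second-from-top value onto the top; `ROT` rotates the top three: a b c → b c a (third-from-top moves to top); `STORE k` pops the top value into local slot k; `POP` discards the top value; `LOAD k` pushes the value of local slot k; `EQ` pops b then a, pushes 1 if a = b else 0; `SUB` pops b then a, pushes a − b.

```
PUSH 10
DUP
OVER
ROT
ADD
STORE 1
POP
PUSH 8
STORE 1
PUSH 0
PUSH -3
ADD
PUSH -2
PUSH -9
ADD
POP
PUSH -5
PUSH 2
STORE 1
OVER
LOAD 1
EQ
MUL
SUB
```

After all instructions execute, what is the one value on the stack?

PUSH 10 : [10]
DUP     : [10, 10]
OVER    : [10, 10, 10]
ROT     : [10, 10, 10]
ADD     : [10, 20]
STORE 1 : [10]
POP     : []
PUSH 8  : [8]
STORE 1 : []
PUSH 0  : [0]
PUSH -3 : [0, -3]
ADD     : [-3]
PUSH -2 : [-3, -2]
PUSH -9 : [-3, -2, -9]
ADD     : [-3, -11]
POP     : [-3]
PUSH -5 : [-3, -5]
PUSH 2  : [-3, -5, 2]
STORE 1 : [-3, -5]
OVER    : [-3, -5, -3]
LOAD 1  : [-3, -5, -3, 2]
EQ      : [-3, -5, 0]
MUL     : [-3, 0]
SUB     : [-3]

-3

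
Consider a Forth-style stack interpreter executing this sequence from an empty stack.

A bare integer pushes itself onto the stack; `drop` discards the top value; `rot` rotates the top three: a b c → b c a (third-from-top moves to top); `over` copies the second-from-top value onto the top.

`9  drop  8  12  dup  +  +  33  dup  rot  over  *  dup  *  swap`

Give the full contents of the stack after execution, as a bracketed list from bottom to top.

[33, 1115136, 33]

9    → [9]
drop → []
8    → [8]
12   → [8, 12]
dup  → [8, 12, 12]
+    → [8, 24]
+    → [32]
33   → [32, 33]
dup  → [32, 33, 33]
rot  → [33, 33, 32]
over → [33, 33, 32, 33]
*    → [33, 33, 1056]
dup  → [33, 33, 1056, 1056]
*    → [33, 33, 1115136]
swap → [33, 1115136, 33]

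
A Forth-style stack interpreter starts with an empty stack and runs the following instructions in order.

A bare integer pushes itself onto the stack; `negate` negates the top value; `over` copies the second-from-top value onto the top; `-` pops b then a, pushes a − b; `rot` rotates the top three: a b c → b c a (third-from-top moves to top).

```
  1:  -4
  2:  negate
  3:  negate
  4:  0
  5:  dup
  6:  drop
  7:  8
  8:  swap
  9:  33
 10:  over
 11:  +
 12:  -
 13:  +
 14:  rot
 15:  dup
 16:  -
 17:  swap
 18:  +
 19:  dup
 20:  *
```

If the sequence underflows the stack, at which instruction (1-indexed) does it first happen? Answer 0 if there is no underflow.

-4      -4
negate  4
negate  -4
0       -4 0
dup     -4 0 0
drop    -4 0
8       -4 0 8
swap    -4 8 0
33      -4 8 0 33
over    -4 8 0 33 0
+       -4 8 0 33
-       -4 8 -33
+       -4 -25
rot  — needs 3 operands, stack has 2 → underflow

14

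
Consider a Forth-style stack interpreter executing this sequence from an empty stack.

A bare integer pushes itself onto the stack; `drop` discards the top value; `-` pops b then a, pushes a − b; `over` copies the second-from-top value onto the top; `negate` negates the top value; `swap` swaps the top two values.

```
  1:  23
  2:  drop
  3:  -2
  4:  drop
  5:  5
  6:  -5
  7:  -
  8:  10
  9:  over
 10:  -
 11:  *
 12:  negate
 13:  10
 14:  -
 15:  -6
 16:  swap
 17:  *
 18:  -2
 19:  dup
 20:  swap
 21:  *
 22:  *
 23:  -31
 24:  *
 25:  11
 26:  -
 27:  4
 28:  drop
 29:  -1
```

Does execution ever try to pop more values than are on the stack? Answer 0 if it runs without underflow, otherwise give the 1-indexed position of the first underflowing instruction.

23     : [23]
drop   : []
-2     : [-2]
drop   : []
5      : [5]
-5     : [5, -5]
-      : [10]
10     : [10, 10]
over   : [10, 10, 10]
-      : [10, 0]
*      : [0]
negate : [0]
10     : [0, 10]
-      : [-10]
-6     : [-10, -6]
swap   : [-6, -10]
*      : [60]
-2     : [60, -2]
dup    : [60, -2, -2]
swap   : [60, -2, -2]
*      : [60, 4]
*      : [240]
-31    : [240, -31]
*      : [-7440]
11     : [-7440, 11]
-      : [-7451]
4      : [-7451, 4]
drop   : [-7451]
-1     : [-7451, -1]

0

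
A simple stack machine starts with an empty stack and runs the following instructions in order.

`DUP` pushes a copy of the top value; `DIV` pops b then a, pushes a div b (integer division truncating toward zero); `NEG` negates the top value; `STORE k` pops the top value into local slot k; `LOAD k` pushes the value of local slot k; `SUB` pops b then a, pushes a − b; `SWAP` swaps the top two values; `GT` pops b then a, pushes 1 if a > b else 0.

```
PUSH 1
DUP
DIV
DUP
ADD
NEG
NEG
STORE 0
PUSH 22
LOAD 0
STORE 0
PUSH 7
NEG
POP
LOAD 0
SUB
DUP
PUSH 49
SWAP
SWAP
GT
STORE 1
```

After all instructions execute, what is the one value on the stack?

PUSH 1  -> [1]
DUP     -> [1, 1]
DIV     -> [1]
DUP     -> [1, 1]
ADD     -> [2]
NEG     -> [-2]
NEG     -> [2]
STORE 0 -> []
PUSH 22 -> [22]
LOAD 0  -> [22, 2]
STORE 0 -> [22]
PUSH 7  -> [22, 7]
NEG     -> [22, -7]
POP     -> [22]
LOAD 0  -> [22, 2]
SUB     -> [20]
DUP     -> [20, 20]
PUSH 49 -> [20, 20, 49]
SWAP    -> [20, 49, 20]
SWAP    -> [20, 20, 49]
GT      -> [20, 0]
STORE 1 -> [20]

20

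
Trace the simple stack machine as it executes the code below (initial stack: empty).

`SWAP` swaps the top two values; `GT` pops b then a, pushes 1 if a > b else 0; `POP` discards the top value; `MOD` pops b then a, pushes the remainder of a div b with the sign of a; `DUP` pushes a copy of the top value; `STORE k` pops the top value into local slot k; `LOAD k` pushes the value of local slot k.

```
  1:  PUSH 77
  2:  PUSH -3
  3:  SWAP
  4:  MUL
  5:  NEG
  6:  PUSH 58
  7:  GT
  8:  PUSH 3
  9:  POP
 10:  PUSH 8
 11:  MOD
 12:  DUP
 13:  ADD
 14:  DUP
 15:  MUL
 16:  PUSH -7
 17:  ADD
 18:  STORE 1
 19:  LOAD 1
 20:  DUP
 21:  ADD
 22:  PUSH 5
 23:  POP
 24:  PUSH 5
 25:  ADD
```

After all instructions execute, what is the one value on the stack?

-1

PUSH 77  [77]
PUSH -3  [77, -3]
SWAP     [-3, 77]
MUL      [-231]
NEG      [231]
PUSH 58  [231, 58]
GT       [1]
PUSH 3   [1, 3]
POP      [1]
PUSH 8   [1, 8]
MOD      [1]
DUP      [1, 1]
ADD      [2]
DUP      [2, 2]
MUL      [4]
PUSH -7  [4, -7]
ADD      [-3]
STORE 1  []
LOAD 1   [-3]
DUP      [-3, -3]
ADD      [-6]
PUSH 5   [-6, 5]
POP      [-6]
PUSH 5   [-6, 5]
ADD      [-1]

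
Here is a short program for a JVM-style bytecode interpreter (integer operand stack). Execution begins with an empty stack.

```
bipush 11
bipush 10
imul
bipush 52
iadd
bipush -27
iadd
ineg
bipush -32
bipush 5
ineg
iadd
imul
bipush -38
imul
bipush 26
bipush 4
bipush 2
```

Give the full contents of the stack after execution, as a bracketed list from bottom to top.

bipush 11  → 11
bipush 10  → 11 10
imul       → 110
bipush 52  → 110 52
iadd       → 162
bipush -27 → 162 -27
iadd       → 135
ineg       → -135
bipush -32 → -135 -32
bipush 5   → -135 -32 5
ineg       → -135 -32 -5
iadd       → -135 -37
imul       → 4995
bipush -38 → 4995 -38
imul       → -189810
bipush 26  → -189810 26
bipush 4   → -189810 26 4
bipush 2   → -189810 26 4 2

[-189810, 26, 4, 2]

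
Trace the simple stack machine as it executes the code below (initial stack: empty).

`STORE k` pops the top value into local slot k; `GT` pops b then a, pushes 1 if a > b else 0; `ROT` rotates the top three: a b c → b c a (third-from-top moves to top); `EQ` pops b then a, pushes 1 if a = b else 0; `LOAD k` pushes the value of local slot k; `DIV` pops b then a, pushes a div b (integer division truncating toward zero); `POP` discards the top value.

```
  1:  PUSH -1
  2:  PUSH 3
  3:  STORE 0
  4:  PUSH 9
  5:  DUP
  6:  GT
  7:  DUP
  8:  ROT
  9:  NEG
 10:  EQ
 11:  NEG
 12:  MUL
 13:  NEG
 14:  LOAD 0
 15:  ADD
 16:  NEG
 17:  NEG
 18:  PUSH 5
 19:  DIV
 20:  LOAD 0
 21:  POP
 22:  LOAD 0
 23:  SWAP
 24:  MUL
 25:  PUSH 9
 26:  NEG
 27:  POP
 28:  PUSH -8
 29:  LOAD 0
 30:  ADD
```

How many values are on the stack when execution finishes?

PUSH -1 : -1
PUSH 3  : -1 3
STORE 0 : -1
PUSH 9  : -1 9
DUP     : -1 9 9
GT      : -1 0
DUP     : -1 0 0
ROT     : 0 0 -1
NEG     : 0 0 1
EQ      : 0 0
NEG     : 0 0
MUL     : 0
NEG     : 0
LOAD 0  : 0 3
ADD     : 3
NEG     : -3
NEG     : 3
PUSH 5  : 3 5
DIV     : 0
LOAD 0  : 0 3
POP     : 0
LOAD 0  : 0 3
SWAP    : 3 0
MUL     : 0
PUSH 9  : 0 9
NEG     : 0 -9
POP     : 0
PUSH -8 : 0 -8
LOAD 0  : 0 -8 3
ADD     : 0 -5

2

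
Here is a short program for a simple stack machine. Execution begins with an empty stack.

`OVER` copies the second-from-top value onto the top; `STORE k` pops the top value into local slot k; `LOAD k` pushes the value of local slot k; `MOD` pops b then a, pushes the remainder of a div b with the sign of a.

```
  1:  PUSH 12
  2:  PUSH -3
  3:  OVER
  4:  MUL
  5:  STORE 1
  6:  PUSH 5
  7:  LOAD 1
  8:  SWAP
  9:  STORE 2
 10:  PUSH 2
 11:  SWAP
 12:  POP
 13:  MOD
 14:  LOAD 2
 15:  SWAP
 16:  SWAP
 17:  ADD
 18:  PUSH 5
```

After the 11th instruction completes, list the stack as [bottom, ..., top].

[12, 2, -36]

PUSH 12  12
PUSH -3  12 -3
OVER     12 -3 12
MUL      12 -36
STORE 1  12
PUSH 5   12 5
LOAD 1   12 5 -36
SWAP     12 -36 5
STORE 2  12 -36
PUSH 2   12 -36 2
SWAP     12 2 -36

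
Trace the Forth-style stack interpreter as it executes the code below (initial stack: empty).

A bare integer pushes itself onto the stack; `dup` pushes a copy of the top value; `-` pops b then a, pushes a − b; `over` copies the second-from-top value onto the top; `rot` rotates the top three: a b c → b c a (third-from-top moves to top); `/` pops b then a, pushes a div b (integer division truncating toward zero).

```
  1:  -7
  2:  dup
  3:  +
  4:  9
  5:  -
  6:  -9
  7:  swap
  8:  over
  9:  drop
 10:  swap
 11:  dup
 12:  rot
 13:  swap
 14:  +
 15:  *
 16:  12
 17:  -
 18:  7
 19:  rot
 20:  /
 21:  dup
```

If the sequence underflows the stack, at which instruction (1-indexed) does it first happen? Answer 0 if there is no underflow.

19

-7   → [-7]
dup  → [-7, -7]
+    → [-14]
9    → [-14, 9]
-    → [-23]
-9   → [-23, -9]
swap → [-9, -23]
over → [-9, -23, -9]
drop → [-9, -23]
swap → [-23, -9]
dup  → [-23, -9, -9]
rot  → [-9, -9, -23]
swap → [-9, -23, -9]
+    → [-9, -32]
*    → [288]
12   → [288, 12]
-    → [276]
7    → [276, 7]
rot  — needs 3 operands, stack has 2 → underflow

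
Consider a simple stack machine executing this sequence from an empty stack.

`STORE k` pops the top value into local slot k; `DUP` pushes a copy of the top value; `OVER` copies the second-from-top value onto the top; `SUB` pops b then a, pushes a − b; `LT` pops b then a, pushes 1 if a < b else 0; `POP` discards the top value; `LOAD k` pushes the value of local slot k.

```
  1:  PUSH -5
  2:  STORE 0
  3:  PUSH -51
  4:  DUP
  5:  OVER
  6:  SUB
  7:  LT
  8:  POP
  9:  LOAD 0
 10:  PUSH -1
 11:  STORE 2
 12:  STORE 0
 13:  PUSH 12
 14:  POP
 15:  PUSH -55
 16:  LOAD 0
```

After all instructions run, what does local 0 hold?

-5

PUSH -5   [-5]
STORE 0   []
PUSH -51  [-51]
DUP       [-51, -51]
OVER      [-51, -51, -51]
SUB       [-51, 0]
LT        [1]
POP       []
LOAD 0    [-5]
PUSH -1   [-5, -1]
STORE 2   [-5]
STORE 0   []
PUSH 12   [12]
POP       []
PUSH -55  [-55]
LOAD 0    [-55, -5]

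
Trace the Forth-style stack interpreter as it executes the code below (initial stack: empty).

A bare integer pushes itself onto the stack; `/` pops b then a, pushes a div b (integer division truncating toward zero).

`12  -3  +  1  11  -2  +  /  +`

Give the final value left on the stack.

9

12 : [12]
-3 : [12, -3]
+  : [9]
1  : [9, 1]
11 : [9, 1, 11]
-2 : [9, 1, 11, -2]
+  : [9, 1, 9]
/  : [9, 0]
+  : [9]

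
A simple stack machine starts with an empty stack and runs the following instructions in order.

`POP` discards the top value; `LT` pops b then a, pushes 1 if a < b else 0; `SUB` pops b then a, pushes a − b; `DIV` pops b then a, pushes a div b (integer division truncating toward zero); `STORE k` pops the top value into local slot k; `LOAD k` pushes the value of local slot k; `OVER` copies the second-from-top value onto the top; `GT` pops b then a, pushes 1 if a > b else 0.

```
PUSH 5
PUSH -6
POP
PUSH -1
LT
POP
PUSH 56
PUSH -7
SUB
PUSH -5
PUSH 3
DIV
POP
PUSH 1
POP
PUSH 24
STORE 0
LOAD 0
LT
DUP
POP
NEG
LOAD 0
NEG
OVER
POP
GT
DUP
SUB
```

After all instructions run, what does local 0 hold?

PUSH 5  → 5
PUSH -6 → 5 -6
POP     → 5
PUSH -1 → 5 -1
LT      → 0
POP     → (empty)
PUSH 56 → 56
PUSH -7 → 56 -7
SUB     → 63
PUSH -5 → 63 -5
PUSH 3  → 63 -5 3
DIV     → 63 -1
POP     → 63
PUSH 1  → 63 1
POP     → 63
PUSH 24 → 63 24
STORE 0 → 63
LOAD 0  → 63 24
LT      → 0
DUP     → 0 0
POP     → 0
NEG     → 0
LOAD 0  → 0 24
NEG     → 0 -24
OVER    → 0 -24 0
POP     → 0 -24
GT      → 1
DUP     → 1 1
SUB     → 0

24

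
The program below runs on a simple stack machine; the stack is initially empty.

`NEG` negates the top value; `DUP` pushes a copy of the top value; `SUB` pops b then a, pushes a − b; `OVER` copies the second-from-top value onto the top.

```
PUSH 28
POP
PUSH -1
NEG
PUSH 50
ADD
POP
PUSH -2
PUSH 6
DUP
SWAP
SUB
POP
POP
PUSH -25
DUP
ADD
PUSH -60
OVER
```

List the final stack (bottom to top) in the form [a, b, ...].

PUSH 28  → [28]
POP      → []
PUSH -1  → [-1]
NEG      → [1]
PUSH 50  → [1, 50]
ADD      → [51]
POP      → []
PUSH -2  → [-2]
PUSH 6   → [-2, 6]
DUP      → [-2, 6, 6]
SWAP     → [-2, 6, 6]
SUB      → [-2, 0]
POP      → [-2]
POP      → []
PUSH -25 → [-25]
DUP      → [-25, -25]
ADD      → [-50]
PUSH -60 → [-50, -60]
OVER     → [-50, -60, -50]

[-50, -60, -50]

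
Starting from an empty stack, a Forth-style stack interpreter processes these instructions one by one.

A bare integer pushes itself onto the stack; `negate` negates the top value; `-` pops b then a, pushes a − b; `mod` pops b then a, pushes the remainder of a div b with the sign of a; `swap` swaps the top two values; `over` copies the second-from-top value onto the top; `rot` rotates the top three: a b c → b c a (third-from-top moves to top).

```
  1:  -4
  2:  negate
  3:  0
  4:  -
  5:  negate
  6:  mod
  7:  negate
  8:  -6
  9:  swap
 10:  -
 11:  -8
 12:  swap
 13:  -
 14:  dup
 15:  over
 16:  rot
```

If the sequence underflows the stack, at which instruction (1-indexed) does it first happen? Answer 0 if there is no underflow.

6

-4     : [-4]
negate : [4]
0      : [4, 0]
-      : [4]
negate : [-4]
mod  — needs 2 operands, stack has 1 → underflow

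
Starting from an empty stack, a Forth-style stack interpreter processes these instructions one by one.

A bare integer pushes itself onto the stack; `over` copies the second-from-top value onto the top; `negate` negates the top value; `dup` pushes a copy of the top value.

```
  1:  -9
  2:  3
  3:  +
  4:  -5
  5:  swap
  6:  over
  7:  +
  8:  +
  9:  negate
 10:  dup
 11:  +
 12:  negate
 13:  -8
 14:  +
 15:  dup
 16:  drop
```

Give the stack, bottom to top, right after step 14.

[-40]

-9     : -9
3      : -9 3
+      : -6
-5     : -6 -5
swap   : -5 -6
over   : -5 -6 -5
+      : -5 -11
+      : -16
negate : 16
dup    : 16 16
+      : 32
negate : -32
-8     : -32 -8
+      : -40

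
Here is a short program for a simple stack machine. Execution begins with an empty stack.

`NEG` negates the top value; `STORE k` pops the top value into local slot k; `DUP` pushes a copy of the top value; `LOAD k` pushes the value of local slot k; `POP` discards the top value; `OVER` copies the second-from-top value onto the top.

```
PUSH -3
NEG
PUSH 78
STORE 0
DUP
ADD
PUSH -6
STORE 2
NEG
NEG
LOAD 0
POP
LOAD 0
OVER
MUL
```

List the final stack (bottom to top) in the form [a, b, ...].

PUSH -3 -> [-3]
NEG     -> [3]
PUSH 78 -> [3, 78]
STORE 0 -> [3]
DUP     -> [3, 3]
ADD     -> [6]
PUSH -6 -> [6, -6]
STORE 2 -> [6]
NEG     -> [-6]
NEG     -> [6]
LOAD 0  -> [6, 78]
POP     -> [6]
LOAD 0  -> [6, 78]
OVER    -> [6, 78, 6]
MUL     -> [6, 468]

[6, 468]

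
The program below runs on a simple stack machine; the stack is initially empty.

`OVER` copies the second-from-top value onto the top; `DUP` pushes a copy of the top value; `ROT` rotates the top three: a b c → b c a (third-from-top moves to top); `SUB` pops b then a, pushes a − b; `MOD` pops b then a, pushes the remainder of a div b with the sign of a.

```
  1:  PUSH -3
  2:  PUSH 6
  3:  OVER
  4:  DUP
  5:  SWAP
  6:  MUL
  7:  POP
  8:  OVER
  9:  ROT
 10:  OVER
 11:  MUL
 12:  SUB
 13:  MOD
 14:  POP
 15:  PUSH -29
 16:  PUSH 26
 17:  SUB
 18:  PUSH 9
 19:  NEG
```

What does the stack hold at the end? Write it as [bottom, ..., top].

PUSH -3  -> [-3]
PUSH 6   -> [-3, 6]
OVER     -> [-3, 6, -3]
DUP      -> [-3, 6, -3, -3]
SWAP     -> [-3, 6, -3, -3]
MUL      -> [-3, 6, 9]
POP      -> [-3, 6]
OVER     -> [-3, 6, -3]
ROT      -> [6, -3, -3]
OVER     -> [6, -3, -3, -3]
MUL      -> [6, -3, 9]
SUB      -> [6, -12]
MOD      -> [6]
POP      -> []
PUSH -29 -> [-29]
PUSH 26  -> [-29, 26]
SUB      -> [-55]
PUSH 9   -> [-55, 9]
NEG      -> [-55, -9]

[-55, -9]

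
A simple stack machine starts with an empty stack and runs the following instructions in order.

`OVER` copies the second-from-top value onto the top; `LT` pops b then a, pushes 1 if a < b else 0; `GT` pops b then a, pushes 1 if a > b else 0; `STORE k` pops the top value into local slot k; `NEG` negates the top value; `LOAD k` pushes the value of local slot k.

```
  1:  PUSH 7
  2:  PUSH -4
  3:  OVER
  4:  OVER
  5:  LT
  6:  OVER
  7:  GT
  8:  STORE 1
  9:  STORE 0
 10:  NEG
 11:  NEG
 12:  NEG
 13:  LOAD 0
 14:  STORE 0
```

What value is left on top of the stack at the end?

-7

PUSH 7  : [7]
PUSH -4 : [7, -4]
OVER    : [7, -4, 7]
OVER    : [7, -4, 7, -4]
LT      : [7, -4, 0]
OVER    : [7, -4, 0, -4]
GT      : [7, -4, 1]
STORE 1 : [7, -4]
STORE 0 : [7]
NEG     : [-7]
NEG     : [7]
NEG     : [-7]
LOAD 0  : [-7, -4]
STORE 0 : [-7]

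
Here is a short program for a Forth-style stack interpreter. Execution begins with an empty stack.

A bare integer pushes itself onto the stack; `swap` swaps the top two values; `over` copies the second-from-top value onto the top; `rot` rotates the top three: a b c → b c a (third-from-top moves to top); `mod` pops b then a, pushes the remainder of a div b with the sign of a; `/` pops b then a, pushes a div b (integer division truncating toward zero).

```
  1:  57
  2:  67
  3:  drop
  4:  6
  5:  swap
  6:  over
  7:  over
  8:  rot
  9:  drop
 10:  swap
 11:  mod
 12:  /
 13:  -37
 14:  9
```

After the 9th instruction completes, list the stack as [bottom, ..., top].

[6, 6, 57]

57    [57]
67    [57, 67]
drop  [57]
6     [57, 6]
swap  [6, 57]
over  [6, 57, 6]
over  [6, 57, 6, 57]
rot   [6, 6, 57, 57]
drop  [6, 6, 57]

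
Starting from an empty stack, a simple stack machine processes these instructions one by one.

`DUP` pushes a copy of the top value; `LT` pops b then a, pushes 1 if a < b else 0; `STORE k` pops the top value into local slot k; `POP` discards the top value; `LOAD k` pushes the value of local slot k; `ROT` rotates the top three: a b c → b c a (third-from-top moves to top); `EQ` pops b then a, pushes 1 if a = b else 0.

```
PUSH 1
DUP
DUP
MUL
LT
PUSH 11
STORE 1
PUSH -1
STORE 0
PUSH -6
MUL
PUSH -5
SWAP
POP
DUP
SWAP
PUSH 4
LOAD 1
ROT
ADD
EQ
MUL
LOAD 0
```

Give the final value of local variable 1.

11

PUSH 1  : [1]
DUP     : [1, 1]
DUP     : [1, 1, 1]
MUL     : [1, 1]
LT      : [0]
PUSH 11 : [0, 11]
STORE 1 : [0]
PUSH -1 : [0, -1]
STORE 0 : [0]
PUSH -6 : [0, -6]
MUL     : [0]
PUSH -5 : [0, -5]
SWAP    : [-5, 0]
POP     : [-5]
DUP     : [-5, -5]
SWAP    : [-5, -5]
PUSH 4  : [-5, -5, 4]
LOAD 1  : [-5, -5, 4, 11]
ROT     : [-5, 4, 11, -5]
ADD     : [-5, 4, 6]
EQ      : [-5, 0]
MUL     : [0]
LOAD 0  : [0, -1]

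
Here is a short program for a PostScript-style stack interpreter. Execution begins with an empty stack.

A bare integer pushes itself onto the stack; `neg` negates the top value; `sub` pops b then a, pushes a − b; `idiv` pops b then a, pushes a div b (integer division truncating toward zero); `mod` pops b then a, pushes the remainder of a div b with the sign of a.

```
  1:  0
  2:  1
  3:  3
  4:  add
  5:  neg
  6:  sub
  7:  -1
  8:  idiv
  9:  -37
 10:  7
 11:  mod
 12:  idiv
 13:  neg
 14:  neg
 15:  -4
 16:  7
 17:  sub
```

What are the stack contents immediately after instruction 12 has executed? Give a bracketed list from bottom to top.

[2]

0    -> [0]
1    -> [0, 1]
3    -> [0, 1, 3]
add  -> [0, 4]
neg  -> [0, -4]
sub  -> [4]
-1   -> [4, -1]
idiv -> [-4]
-37  -> [-4, -37]
7    -> [-4, -37, 7]
mod  -> [-4, -2]
idiv -> [2]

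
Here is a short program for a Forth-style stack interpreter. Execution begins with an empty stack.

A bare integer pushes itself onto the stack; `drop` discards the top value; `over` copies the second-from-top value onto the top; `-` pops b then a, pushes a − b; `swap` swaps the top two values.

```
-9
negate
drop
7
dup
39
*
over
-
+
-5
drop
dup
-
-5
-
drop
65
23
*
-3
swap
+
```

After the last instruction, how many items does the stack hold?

-9     -> -9
negate -> 9
drop   -> (empty)
7      -> 7
dup    -> 7 7
39     -> 7 7 39
*      -> 7 273
over   -> 7 273 7
-      -> 7 266
+      -> 273
-5     -> 273 -5
drop   -> 273
dup    -> 273 273
-      -> 0
-5     -> 0 -5
-      -> 5
drop   -> (empty)
65     -> 65
23     -> 65 23
*      -> 1495
-3     -> 1495 -3
swap   -> -3 1495
+      -> 1492

1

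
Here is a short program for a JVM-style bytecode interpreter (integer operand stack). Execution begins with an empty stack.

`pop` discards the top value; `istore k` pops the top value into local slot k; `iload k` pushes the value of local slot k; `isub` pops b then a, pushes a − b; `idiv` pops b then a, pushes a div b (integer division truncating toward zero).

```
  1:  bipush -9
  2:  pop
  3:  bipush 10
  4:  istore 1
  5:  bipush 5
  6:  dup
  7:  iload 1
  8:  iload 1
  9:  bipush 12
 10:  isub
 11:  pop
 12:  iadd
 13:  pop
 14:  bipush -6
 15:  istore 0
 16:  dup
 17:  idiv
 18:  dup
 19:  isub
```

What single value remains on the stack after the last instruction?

bipush -9 : [-9]
pop       : []
bipush 10 : [10]
istore 1  : []
bipush 5  : [5]
dup       : [5, 5]
iload 1   : [5, 5, 10]
iload 1   : [5, 5, 10, 10]
bipush 12 : [5, 5, 10, 10, 12]
isub      : [5, 5, 10, -2]
pop       : [5, 5, 10]
iadd      : [5, 15]
pop       : [5]
bipush -6 : [5, -6]
istore 0  : [5]
dup       : [5, 5]
idiv      : [1]
dup       : [1, 1]
isub      : [0]

0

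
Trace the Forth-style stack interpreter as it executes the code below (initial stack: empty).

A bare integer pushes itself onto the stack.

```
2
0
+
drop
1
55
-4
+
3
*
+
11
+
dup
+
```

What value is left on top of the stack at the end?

330

2    → [2]
0    → [2, 0]
+    → [2]
drop → []
1    → [1]
55   → [1, 55]
-4   → [1, 55, -4]
+    → [1, 51]
3    → [1, 51, 3]
*    → [1, 153]
+    → [154]
11   → [154, 11]
+    → [165]
dup  → [165, 165]
+    → [330]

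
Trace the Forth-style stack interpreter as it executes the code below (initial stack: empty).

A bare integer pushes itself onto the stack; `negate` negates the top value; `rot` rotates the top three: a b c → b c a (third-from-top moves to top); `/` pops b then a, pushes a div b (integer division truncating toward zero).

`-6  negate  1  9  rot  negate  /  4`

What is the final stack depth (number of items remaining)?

-6      [-6]
negate  [6]
1       [6, 1]
9       [6, 1, 9]
rot     [1, 9, 6]
negate  [1, 9, -6]
/       [1, -1]
4       [1, -1, 4]

3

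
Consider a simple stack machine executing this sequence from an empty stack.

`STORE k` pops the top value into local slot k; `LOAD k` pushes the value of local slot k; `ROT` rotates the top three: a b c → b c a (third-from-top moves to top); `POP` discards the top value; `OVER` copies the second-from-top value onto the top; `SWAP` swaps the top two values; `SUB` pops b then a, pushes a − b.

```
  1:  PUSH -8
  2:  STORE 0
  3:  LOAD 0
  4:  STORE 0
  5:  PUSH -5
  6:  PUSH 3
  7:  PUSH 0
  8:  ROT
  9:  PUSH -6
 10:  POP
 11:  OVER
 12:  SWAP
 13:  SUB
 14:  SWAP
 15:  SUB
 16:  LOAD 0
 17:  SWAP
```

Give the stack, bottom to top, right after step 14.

PUSH -8  -8
STORE 0  (empty)
LOAD 0   -8
STORE 0  (empty)
PUSH -5  -5
PUSH 3   -5 3
PUSH 0   -5 3 0
ROT      3 0 -5
PUSH -6  3 0 -5 -6
POP      3 0 -5
OVER     3 0 -5 0
SWAP     3 0 0 -5
SUB      3 0 5
SWAP     3 5 0

[3, 5, 0]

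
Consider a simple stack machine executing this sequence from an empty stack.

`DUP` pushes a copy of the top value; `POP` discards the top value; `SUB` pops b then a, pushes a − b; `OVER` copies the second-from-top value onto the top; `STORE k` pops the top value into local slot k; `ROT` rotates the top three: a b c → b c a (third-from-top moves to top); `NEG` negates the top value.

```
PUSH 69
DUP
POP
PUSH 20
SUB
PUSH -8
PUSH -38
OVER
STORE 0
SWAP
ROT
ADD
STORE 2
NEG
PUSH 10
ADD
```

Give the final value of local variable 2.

PUSH 69  → 69
DUP      → 69 69
POP      → 69
PUSH 20  → 69 20
SUB      → 49
PUSH -8  → 49 -8
PUSH -38 → 49 -8 -38
OVER     → 49 -8 -38 -8
STORE 0  → 49 -8 -38
SWAP     → 49 -38 -8
ROT      → -38 -8 49
ADD      → -38 41
STORE 2  → -38
NEG      → 38
PUSH 10  → 38 10
ADD      → 48

41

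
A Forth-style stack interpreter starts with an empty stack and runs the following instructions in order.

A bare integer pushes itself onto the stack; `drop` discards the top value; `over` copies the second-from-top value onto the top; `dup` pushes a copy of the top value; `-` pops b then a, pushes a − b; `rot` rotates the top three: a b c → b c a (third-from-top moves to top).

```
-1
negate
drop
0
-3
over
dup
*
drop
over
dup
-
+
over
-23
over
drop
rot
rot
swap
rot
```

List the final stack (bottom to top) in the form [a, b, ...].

-1     -> [-1]
negate -> [1]
drop   -> []
0      -> [0]
-3     -> [0, -3]
over   -> [0, -3, 0]
dup    -> [0, -3, 0, 0]
*      -> [0, -3, 0]
drop   -> [0, -3]
over   -> [0, -3, 0]
dup    -> [0, -3, 0, 0]
-      -> [0, -3, 0]
+      -> [0, -3]
over   -> [0, -3, 0]
-23    -> [0, -3, 0, -23]
over   -> [0, -3, 0, -23, 0]
drop   -> [0, -3, 0, -23]
rot    -> [0, 0, -23, -3]
rot    -> [0, -23, -3, 0]
swap   -> [0, -23, 0, -3]
rot    -> [0, 0, -3, -23]

[0, 0, -3, -23]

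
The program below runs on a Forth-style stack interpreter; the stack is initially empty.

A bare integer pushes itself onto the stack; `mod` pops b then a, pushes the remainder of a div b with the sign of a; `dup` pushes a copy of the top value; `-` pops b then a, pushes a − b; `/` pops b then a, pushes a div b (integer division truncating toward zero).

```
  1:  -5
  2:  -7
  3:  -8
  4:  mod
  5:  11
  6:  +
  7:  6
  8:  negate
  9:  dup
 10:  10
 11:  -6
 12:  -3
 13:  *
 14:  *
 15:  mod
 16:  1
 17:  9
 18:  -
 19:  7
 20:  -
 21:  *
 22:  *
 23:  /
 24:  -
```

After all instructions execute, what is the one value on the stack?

-5

-5     → [-5]
-7     → [-5, -7]
-8     → [-5, -7, -8]
mod    → [-5, -7]
11     → [-5, -7, 11]
+      → [-5, 4]
6      → [-5, 4, 6]
negate → [-5, 4, -6]
dup    → [-5, 4, -6, -6]
10     → [-5, 4, -6, -6, 10]
-6     → [-5, 4, -6, -6, 10, -6]
-3     → [-5, 4, -6, -6, 10, -6, -3]
*      → [-5, 4, -6, -6, 10, 18]
*      → [-5, 4, -6, -6, 180]
mod    → [-5, 4, -6, -6]
1      → [-5, 4, -6, -6, 1]
9      → [-5, 4, -6, -6, 1, 9]
-      → [-5, 4, -6, -6, -8]
7      → [-5, 4, -6, -6, -8, 7]
-      → [-5, 4, -6, -6, -15]
*      → [-5, 4, -6, 90]
*      → [-5, 4, -540]
/      → [-5, 0]
-      → [-5]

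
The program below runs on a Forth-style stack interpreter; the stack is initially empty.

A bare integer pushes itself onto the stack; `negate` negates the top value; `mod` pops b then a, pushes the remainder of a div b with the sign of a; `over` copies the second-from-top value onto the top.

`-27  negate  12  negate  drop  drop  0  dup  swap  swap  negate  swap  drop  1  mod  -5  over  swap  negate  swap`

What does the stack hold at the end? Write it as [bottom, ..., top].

[0, 5, 0]

-27    -> [-27]
negate -> [27]
12     -> [27, 12]
negate -> [27, -12]
drop   -> [27]
drop   -> []
0      -> [0]
dup    -> [0, 0]
swap   -> [0, 0]
swap   -> [0, 0]
negate -> [0, 0]
swap   -> [0, 0]
drop   -> [0]
1      -> [0, 1]
mod    -> [0]
-5     -> [0, -5]
over   -> [0, -5, 0]
swap   -> [0, 0, -5]
negate -> [0, 0, 5]
swap   -> [0, 5, 0]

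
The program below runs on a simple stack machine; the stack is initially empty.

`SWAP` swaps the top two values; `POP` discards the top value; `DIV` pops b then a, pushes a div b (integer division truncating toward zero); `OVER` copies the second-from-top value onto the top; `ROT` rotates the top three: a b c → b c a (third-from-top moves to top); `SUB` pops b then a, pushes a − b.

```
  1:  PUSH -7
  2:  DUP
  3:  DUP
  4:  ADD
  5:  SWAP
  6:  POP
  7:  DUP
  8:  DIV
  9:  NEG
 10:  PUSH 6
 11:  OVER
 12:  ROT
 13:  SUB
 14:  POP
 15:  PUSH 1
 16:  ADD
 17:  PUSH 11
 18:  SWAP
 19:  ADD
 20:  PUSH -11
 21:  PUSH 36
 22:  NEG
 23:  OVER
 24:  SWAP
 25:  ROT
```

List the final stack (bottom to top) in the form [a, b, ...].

[18, -11, -36, -11]

PUSH -7  : [-7]
DUP      : [-7, -7]
DUP      : [-7, -7, -7]
ADD      : [-7, -14]
SWAP     : [-14, -7]
POP      : [-14]
DUP      : [-14, -14]
DIV      : [1]
NEG      : [-1]
PUSH 6   : [-1, 6]
OVER     : [-1, 6, -1]
ROT      : [6, -1, -1]
SUB      : [6, 0]
POP      : [6]
PUSH 1   : [6, 1]
ADD      : [7]
PUSH 11  : [7, 11]
SWAP     : [11, 7]
ADD      : [18]
PUSH -11 : [18, -11]
PUSH 36  : [18, -11, 36]
NEG      : [18, -11, -36]
OVER     : [18, -11, -36, -11]
SWAP     : [18, -11, -11, -36]
ROT      : [18, -11, -36, -11]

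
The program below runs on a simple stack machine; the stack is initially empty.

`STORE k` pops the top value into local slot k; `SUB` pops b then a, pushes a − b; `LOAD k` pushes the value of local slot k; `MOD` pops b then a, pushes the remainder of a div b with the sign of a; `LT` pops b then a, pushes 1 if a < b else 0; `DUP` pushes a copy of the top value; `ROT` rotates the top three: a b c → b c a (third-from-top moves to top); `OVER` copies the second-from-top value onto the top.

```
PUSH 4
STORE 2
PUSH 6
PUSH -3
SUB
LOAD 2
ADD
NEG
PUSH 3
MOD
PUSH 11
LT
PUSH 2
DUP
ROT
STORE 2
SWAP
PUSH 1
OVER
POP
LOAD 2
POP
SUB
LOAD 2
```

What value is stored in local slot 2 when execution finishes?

PUSH 4  : 4
STORE 2 : (empty)
PUSH 6  : 6
PUSH -3 : 6 -3
SUB     : 9
LOAD 2  : 9 4
ADD     : 13
NEG     : -13
PUSH 3  : -13 3
MOD     : -1
PUSH 11 : -1 11
LT      : 1
PUSH 2  : 1 2
DUP     : 1 2 2
ROT     : 2 2 1
STORE 2 : 2 2
SWAP    : 2 2
PUSH 1  : 2 2 1
OVER    : 2 2 1 2
POP     : 2 2 1
LOAD 2  : 2 2 1 1
POP     : 2 2 1
SUB     : 2 1
LOAD 2  : 2 1 1

1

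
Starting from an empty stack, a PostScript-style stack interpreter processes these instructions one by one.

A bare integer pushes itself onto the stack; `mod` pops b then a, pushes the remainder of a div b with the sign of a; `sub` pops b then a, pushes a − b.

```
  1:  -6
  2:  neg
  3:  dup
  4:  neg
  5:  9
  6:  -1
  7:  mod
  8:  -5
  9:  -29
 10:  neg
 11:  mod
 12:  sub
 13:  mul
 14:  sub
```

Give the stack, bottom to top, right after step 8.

-6  -> [-6]
neg -> [6]
dup -> [6, 6]
neg -> [6, -6]
9   -> [6, -6, 9]
-1  -> [6, -6, 9, -1]
mod -> [6, -6, 0]
-5  -> [6, -6, 0, -5]

[6, -6, 0, -5]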